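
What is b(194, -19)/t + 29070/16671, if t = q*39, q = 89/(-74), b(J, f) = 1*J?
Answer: -46142302/19288347 ≈ -2.3922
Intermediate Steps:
b(J, f) = J
q = -89/74 (q = 89*(-1/74) = -89/74 ≈ -1.2027)
t = -3471/74 (t = -89/74*39 = -3471/74 ≈ -46.905)
b(194, -19)/t + 29070/16671 = 194/(-3471/74) + 29070/16671 = 194*(-74/3471) + 29070*(1/16671) = -14356/3471 + 9690/5557 = -46142302/19288347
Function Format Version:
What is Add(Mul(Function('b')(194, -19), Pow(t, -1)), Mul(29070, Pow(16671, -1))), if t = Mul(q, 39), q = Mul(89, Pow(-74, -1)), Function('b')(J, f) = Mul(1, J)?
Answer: Rational(-46142302, 19288347) ≈ -2.3922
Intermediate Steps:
Function('b')(J, f) = J
q = Rational(-89, 74) (q = Mul(89, Rational(-1, 74)) = Rational(-89, 74) ≈ -1.2027)
t = Rational(-3471, 74) (t = Mul(Rational(-89, 74), 39) = Rational(-3471, 74) ≈ -46.905)
Add(Mul(Function('b')(194, -19), Pow(t, -1)), Mul(29070, Pow(16671, -1))) = Add(Mul(194, Pow(Rational(-3471, 74), -1)), Mul(29070, Pow(16671, -1))) = Add(Mul(194, Rational(-74, 3471)), Mul(29070, Rational(1, 16671))) = Add(Rational(-14356, 3471), Rational(9690, 5557)) = Rational(-46142302, 19288347)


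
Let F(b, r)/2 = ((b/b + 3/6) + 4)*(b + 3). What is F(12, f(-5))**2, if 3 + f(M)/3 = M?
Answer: 27225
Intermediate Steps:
f(M) = -9 + 3*M
F(b, r) = 33 + 11*b (F(b, r) = 2*(((b/b + 3/6) + 4)*(b + 3)) = 2*(((1 + 3*(1/6)) + 4)*(3 + b)) = 2*(((1 + 1/2) + 4)*(3 + b)) = 2*((3/2 + 4)*(3 + b)) = 2*(11*(3 + b)/2) = 2*(33/2 + 11*b/2) = 33 + 11*b)
F(12, f(-5))**2 = (33 + 11*12)**2 = (33 + 132)**2 = 165**2 = 27225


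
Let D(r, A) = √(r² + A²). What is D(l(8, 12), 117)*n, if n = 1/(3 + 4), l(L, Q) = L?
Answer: √13753/7 ≈ 16.753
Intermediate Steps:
D(r, A) = √(A² + r²)
n = ⅐ (n = 1/7 = ⅐ ≈ 0.14286)
D(l(8, 12), 117)*n = √(117² + 8²)*(⅐) = √(13689 + 64)*(⅐) = √13753*(⅐) = √13753/7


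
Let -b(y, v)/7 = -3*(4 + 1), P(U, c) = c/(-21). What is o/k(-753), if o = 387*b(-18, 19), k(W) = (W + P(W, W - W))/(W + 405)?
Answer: 4713660/251 ≈ 18780.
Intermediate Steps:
P(U, c) = -c/21 (P(U, c) = c*(-1/21) = -c/21)
b(y, v) = 105 (b(y, v) = -(-21)*(4 + 1) = -(-21)*5 = -7*(-15) = 105)
k(W) = W/(405 + W) (k(W) = (W - (W - W)/21)/(W + 405) = (W - 1/21*0)/(405 + W) = (W + 0)/(405 + W) = W/(405 + W))
o = 40635 (o = 387*105 = 40635)
o/k(-753) = 40635/((-753/(405 - 753))) = 40635/((-753/(-348))) = 40635/((-753*(-1/348))) = 40635/(251/116) = 40635*(116/251) = 4713660/251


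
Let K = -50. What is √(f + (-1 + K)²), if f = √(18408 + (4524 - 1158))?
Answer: √(2601 + √21774) ≈ 52.427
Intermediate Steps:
f = √21774 (f = √(18408 + 3366) = √21774 ≈ 147.56)
√(f + (-1 + K)²) = √(√21774 + (-1 - 50)²) = √(√21774 + (-51)²) = √(√21774 + 2601) = √(2601 + √21774)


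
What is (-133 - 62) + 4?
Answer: -191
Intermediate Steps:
(-133 - 62) + 4 = -195 + 4 = -191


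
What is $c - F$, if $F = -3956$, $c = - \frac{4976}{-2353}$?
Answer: $\frac{9313444}{2353} \approx 3958.1$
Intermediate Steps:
$c = \frac{4976}{2353}$ ($c = \left(-4976\right) \left(- \frac{1}{2353}\right) = \frac{4976}{2353} \approx 2.1147$)
$c - F = \frac{4976}{2353} - -3956 = \frac{4976}{2353} + 3956 = \frac{9313444}{2353}$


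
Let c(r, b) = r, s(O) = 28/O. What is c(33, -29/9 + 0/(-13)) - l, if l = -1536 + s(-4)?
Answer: 1576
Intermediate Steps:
l = -1543 (l = -1536 + 28/(-4) = -1536 + 28*(-¼) = -1536 - 7 = -1543)
c(33, -29/9 + 0/(-13)) - l = 33 - 1*(-1543) = 33 + 1543 = 1576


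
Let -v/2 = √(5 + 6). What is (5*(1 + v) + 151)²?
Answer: 25436 - 3120*√11 ≈ 15088.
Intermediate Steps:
v = -2*√11 (v = -2*√(5 + 6) = -2*√11 ≈ -6.6332)
(5*(1 + v) + 151)² = (5*(1 - 2*√11) + 151)² = ((5 - 10*√11) + 151)² = (156 - 10*√11)²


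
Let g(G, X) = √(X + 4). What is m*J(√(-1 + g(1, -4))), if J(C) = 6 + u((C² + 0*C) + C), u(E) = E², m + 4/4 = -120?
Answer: -726 + 242*I ≈ -726.0 + 242.0*I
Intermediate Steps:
g(G, X) = √(4 + X)
m = -121 (m = -1 - 120 = -121)
J(C) = 6 + (C + C²)² (J(C) = 6 + ((C² + 0*C) + C)² = 6 + ((C² + 0) + C)² = 6 + (C² + C)² = 6 + (C + C²)²)
m*J(√(-1 + g(1, -4))) = -121*(6 + (√(-1 + √(4 - 4)))²*(1 + √(-1 + √(4 - 4)))²) = -121*(6 + (√(-1 + √0))²*(1 + √(-1 + √0))²) = -121*(6 + (√(-1 + 0))²*(1 + √(-1 + 0))²) = -121*(6 + (√(-1))²*(1 + √(-1))²) = -121*(6 + I²*(1 + I)²) = -121*(6 - (1 + I)²) = -726 + 121*(1 + I)²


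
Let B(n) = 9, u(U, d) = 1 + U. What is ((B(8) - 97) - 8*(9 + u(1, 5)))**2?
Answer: 30976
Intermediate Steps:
((B(8) - 97) - 8*(9 + u(1, 5)))**2 = ((9 - 97) - 8*(9 + (1 + 1)))**2 = (-88 - 8*(9 + 2))**2 = (-88 - 8*11)**2 = (-88 - 88)**2 = (-176)**2 = 30976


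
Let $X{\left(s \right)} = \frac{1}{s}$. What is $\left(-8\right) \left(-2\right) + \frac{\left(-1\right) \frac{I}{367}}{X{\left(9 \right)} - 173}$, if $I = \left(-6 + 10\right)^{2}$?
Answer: $\frac{2284244}{142763} \approx 16.0$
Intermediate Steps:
$I = 16$ ($I = 4^{2} = 16$)
$\left(-8\right) \left(-2\right) + \frac{\left(-1\right) \frac{I}{367}}{X{\left(9 \right)} - 173} = \left(-8\right) \left(-2\right) + \frac{\left(-1\right) \frac{16}{367}}{\frac{1}{9} - 173} = 16 + \frac{\left(-1\right) 16 \cdot \frac{1}{367}}{\frac{1}{9} - 173} = 16 + \frac{\left(-1\right) \frac{16}{367}}{- \frac{1556}{9}} = 16 - - \frac{36}{142763} = 16 + \frac{36}{142763} = \frac{2284244}{142763}$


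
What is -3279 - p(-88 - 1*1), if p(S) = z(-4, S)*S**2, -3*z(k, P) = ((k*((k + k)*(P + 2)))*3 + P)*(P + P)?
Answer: 11901276821/3 ≈ 3.9671e+9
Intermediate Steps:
z(k, P) = -2*P*(P + 6*k**2*(2 + P))/3 (z(k, P) = -((k*((k + k)*(P + 2)))*3 + P)*(P + P)/3 = -((k*((2*k)*(2 + P)))*3 + P)*2*P/3 = -((k*(2*k*(2 + P)))*3 + P)*2*P/3 = -((2*k**2*(2 + P))*3 + P)*2*P/3 = -(6*k**2*(2 + P) + P)*2*P/3 = -(P + 6*k**2*(2 + P))*2*P/3 = -2*P*(P + 6*k**2*(2 + P))/3)
p(S) = -2*S**3*(192 + 97*S)/3 (p(S) = (-2*S*(S + 12*(-4)**2 + 6*S*(-4)**2)/3)*S**2 = (-2*S*(S + 12*16 + 6*S*16)/3)*S**2 = (-2*S*(S + 192 + 96*S)/3)*S**2 = (-2*S*(192 + 97*S)/3)*S**2 = -2*S**3*(192 + 97*S)/3)
-3279 - p(-88 - 1*1) = -3279 - (-88 - 1*1)**3*(-128 - 194*(-88 - 1*1)/3) = -3279 - (-88 - 1)**3*(-128 - 194*(-88 - 1)/3) = -3279 - (-89)**3*(-128 - 194/3*(-89)) = -3279 - (-704969)*(-128 + 17266/3) = -3279 - (-704969)*16882/3 = -3279 - 1*(-11901286658/3) = -3279 + 11901286658/3 = 11901276821/3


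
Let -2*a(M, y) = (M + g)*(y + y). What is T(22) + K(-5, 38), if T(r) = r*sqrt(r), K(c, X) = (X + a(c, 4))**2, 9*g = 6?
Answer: 27556/9 + 22*sqrt(22) ≈ 3165.0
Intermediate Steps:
g = 2/3 (g = (1/9)*6 = 2/3 ≈ 0.66667)
a(M, y) = -y*(2/3 + M) (a(M, y) = -(M + 2/3)*(y + y)/2 = -(2/3 + M)*2*y/2 = -y*(2/3 + M))
K(c, X) = (-8/3 + X - 4*c)**2 (K(c, X) = (X - 1/3*4*(2 + 3*c))**2 = (X + (-8/3 - 4*c))**2 = (-8/3 + X - 4*c)**2)
T(r) = r**(3/2)
T(22) + K(-5, 38) = 22**(3/2) + (8 - 3*38 + 12*(-5))**2/9 = 22*sqrt(22) + (8 - 114 - 60)**2/9 = 22*sqrt(22) + (1/9)*(-166)**2 = 22*sqrt(22) + (1/9)*27556 = 22*sqrt(22) + 27556/9 = 27556/9 + 22*sqrt(22)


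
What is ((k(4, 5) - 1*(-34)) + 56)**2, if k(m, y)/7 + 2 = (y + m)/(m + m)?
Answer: 450241/64 ≈ 7035.0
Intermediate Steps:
k(m, y) = -14 + 7*(m + y)/(2*m) (k(m, y) = -14 + 7*((y + m)/(m + m)) = -14 + 7*((m + y)/((2*m))) = -14 + 7*((m + y)*(1/(2*m))) = -14 + 7*((m + y)/(2*m)) = -14 + 7*(m + y)/(2*m))
((k(4, 5) - 1*(-34)) + 56)**2 = (((7/2)*(5 - 3*4)/4 - 1*(-34)) + 56)**2 = (((7/2)*(1/4)*(5 - 12) + 34) + 56)**2 = (((7/2)*(1/4)*(-7) + 34) + 56)**2 = ((-49/8 + 34) + 56)**2 = (223/8 + 56)**2 = (671/8)**2 = 450241/64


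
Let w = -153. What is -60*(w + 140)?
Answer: 780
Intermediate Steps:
-60*(w + 140) = -60*(-153 + 140) = -60*(-13) = 780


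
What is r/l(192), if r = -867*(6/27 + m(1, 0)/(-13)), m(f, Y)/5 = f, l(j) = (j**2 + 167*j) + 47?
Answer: 5491/2690025 ≈ 0.0020412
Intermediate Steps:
l(j) = 47 + j**2 + 167*j
m(f, Y) = 5*f
r = 5491/39 (r = -867*(6/27 + (5*1)/(-13)) = -867*(6*(1/27) + 5*(-1/13)) = -867*(2/9 - 5/13) = -867*(-19/117) = 5491/39 ≈ 140.79)
r/l(192) = 5491/(39*(47 + 192**2 + 167*192)) = 5491/(39*(47 + 36864 + 32064)) = (5491/39)/68975 = (5491/39)*(1/68975) = 5491/2690025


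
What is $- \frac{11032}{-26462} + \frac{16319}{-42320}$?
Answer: $\frac{17520431}{559935920} \approx 0.03129$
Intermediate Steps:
$- \frac{11032}{-26462} + \frac{16319}{-42320} = \left(-11032\right) \left(- \frac{1}{26462}\right) + 16319 \left(- \frac{1}{42320}\right) = \frac{5516}{13231} - \frac{16319}{42320} = \frac{17520431}{559935920}$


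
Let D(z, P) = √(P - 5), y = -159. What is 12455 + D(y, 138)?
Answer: 12455 + √133 ≈ 12467.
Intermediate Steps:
D(z, P) = √(-5 + P)
12455 + D(y, 138) = 12455 + √(-5 + 138) = 12455 + √133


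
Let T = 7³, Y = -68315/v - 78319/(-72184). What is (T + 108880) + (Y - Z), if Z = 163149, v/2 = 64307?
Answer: -250318496216935/4641936488 ≈ -53925.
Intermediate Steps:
v = 128614 (v = 2*64307 = 128614)
Y = 2570834953/4641936488 (Y = -68315/128614 - 78319/(-72184) = -68315*1/128614 - 78319*(-1/72184) = -68315/128614 + 78319/72184 = 2570834953/4641936488 ≈ 0.55383)
T = 343
(T + 108880) + (Y - Z) = (343 + 108880) + (2570834953/4641936488 - 1*163149) = 109223 + (2570834953/4641936488 - 163149) = 109223 - 757324725245759/4641936488 = -250318496216935/4641936488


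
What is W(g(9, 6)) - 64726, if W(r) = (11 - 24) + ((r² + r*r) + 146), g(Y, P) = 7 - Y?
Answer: -64585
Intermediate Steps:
W(r) = 133 + 2*r² (W(r) = -13 + ((r² + r²) + 146) = -13 + (2*r² + 146) = -13 + (146 + 2*r²) = 133 + 2*r²)
W(g(9, 6)) - 64726 = (133 + 2*(7 - 1*9)²) - 64726 = (133 + 2*(7 - 9)²) - 64726 = (133 + 2*(-2)²) - 64726 = (133 + 2*4) - 64726 = (133 + 8) - 64726 = 141 - 64726 = -64585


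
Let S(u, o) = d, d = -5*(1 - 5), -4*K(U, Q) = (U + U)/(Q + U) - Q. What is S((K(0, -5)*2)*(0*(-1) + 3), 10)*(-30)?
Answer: -600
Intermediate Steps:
K(U, Q) = Q/4 - U/(2*(Q + U)) (K(U, Q) = -((U + U)/(Q + U) - Q)/4 = -((2*U)/(Q + U) - Q)/4 = -(2*U/(Q + U) - Q)/4 = -(-Q + 2*U/(Q + U))/4 = Q/4 - U/(2*(Q + U)))
d = 20 (d = -5*(-4) = 20)
S(u, o) = 20
S((K(0, -5)*2)*(0*(-1) + 3), 10)*(-30) = 20*(-30) = -600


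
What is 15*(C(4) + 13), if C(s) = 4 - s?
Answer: 195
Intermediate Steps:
15*(C(4) + 13) = 15*((4 - 1*4) + 13) = 15*((4 - 4) + 13) = 15*(0 + 13) = 15*13 = 195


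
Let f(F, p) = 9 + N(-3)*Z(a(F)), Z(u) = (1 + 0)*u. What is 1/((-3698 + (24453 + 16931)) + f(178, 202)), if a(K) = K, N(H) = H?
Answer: 1/37161 ≈ 2.6910e-5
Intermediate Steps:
Z(u) = u (Z(u) = 1*u = u)
f(F, p) = 9 - 3*F
1/((-3698 + (24453 + 16931)) + f(178, 202)) = 1/((-3698 + (24453 + 16931)) + (9 - 3*178)) = 1/((-3698 + 41384) + (9 - 534)) = 1/(37686 - 525) = 1/37161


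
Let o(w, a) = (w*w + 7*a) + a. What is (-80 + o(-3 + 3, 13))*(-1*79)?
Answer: -1896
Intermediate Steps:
o(w, a) = w² + 8*a (o(w, a) = (w² + 7*a) + a = w² + 8*a)
(-80 + o(-3 + 3, 13))*(-1*79) = (-80 + ((-3 + 3)² + 8*13))*(-1*79) = (-80 + (0² + 104))*(-79) = (-80 + (0 + 104))*(-79) = (-80 + 104)*(-79) = 24*(-79) = -1896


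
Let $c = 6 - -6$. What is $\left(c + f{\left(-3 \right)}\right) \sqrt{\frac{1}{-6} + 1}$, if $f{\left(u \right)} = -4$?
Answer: $\frac{4 \sqrt{30}}{3} \approx 7.303$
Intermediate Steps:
$c = 12$ ($c = 6 + 6 = 12$)
$\left(c + f{\left(-3 \right)}\right) \sqrt{\frac{1}{-6} + 1} = \left(12 - 4\right) \sqrt{\frac{1}{-6} + 1} = 8 \sqrt{- \frac{1}{6} + 1} = 8 \sqrt{\frac{5}{6}} = 8 \frac{\sqrt{30}}{6} = \frac{4 \sqrt{30}}{3}$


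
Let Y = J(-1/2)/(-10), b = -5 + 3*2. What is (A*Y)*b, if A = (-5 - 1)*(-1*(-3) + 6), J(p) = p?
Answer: -27/10 ≈ -2.7000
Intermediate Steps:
b = 1 (b = -5 + 6 = 1)
Y = 1/20 (Y = -1/2/(-10) = -1*½*(-⅒) = -½*(-⅒) = 1/20 ≈ 0.050000)
A = -54 (A = -6*(3 + 6) = -6*9 = -54)
(A*Y)*b = -54*1/20*1 = -27/10*1 = -27/10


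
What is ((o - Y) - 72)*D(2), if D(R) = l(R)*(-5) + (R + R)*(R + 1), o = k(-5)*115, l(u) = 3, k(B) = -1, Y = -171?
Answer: 48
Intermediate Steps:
o = -115 (o = -1*115 = -115)
D(R) = -15 + 2*R*(1 + R) (D(R) = 3*(-5) + (R + R)*(R + 1) = -15 + (2*R)*(1 + R) = -15 + 2*R*(1 + R))
((o - Y) - 72)*D(2) = ((-115 - 1*(-171)) - 72)*(-15 + 2*2 + 2*2²) = ((-115 + 171) - 72)*(-15 + 4 + 2*4) = (56 - 72)*(-15 + 4 + 8) = -16*(-3) = 48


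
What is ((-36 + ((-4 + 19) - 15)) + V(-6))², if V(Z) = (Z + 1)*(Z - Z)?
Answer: 1296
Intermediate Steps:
V(Z) = 0 (V(Z) = (1 + Z)*0 = 0)
((-36 + ((-4 + 19) - 15)) + V(-6))² = ((-36 + ((-4 + 19) - 15)) + 0)² = ((-36 + (15 - 15)) + 0)² = ((-36 + 0) + 0)² = (-36 + 0)² = (-36)² = 1296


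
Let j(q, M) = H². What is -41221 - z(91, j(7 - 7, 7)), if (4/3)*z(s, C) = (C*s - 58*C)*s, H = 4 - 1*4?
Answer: -41221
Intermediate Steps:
H = 0 (H = 4 - 4 = 0)
j(q, M) = 0 (j(q, M) = 0² = 0)
z(s, C) = 3*s*(-58*C + C*s)/4 (z(s, C) = 3*((C*s - 58*C)*s)/4 = 3*((-58*C + C*s)*s)/4 = 3*(s*(-58*C + C*s))/4 = 3*s*(-58*C + C*s)/4)
-41221 - z(91, j(7 - 7, 7)) = -41221 - 3*0*91*(-58 + 91)/4 = -41221 - 3*0*91*33/4 = -41221 - 1*0 = -41221 + 0 = -41221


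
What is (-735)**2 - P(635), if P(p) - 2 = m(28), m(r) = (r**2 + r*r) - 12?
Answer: 538667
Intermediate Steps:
m(r) = -12 + 2*r**2 (m(r) = (r**2 + r**2) - 12 = 2*r**2 - 12 = -12 + 2*r**2)
P(p) = 1558 (P(p) = 2 + (-12 + 2*28**2) = 2 + (-12 + 2*784) = 2 + (-12 + 1568) = 2 + 1556 = 1558)
(-735)**2 - P(635) = (-735)**2 - 1*1558 = 540225 - 1558 = 538667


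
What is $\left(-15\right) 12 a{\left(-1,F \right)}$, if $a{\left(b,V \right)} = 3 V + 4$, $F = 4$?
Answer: $-2880$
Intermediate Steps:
$a{\left(b,V \right)} = 4 + 3 V$
$\left(-15\right) 12 a{\left(-1,F \right)} = \left(-15\right) 12 \left(4 + 3 \cdot 4\right) = - 180 \left(4 + 12\right) = \left(-180\right) 16 = -2880$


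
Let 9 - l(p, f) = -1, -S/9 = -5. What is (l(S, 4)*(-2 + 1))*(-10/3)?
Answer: 100/3 ≈ 33.333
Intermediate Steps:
S = 45 (S = -9*(-5) = 45)
l(p, f) = 10 (l(p, f) = 9 - 1*(-1) = 9 + 1 = 10)
(l(S, 4)*(-2 + 1))*(-10/3) = (10*(-2 + 1))*(-10/3) = (10*(-1))*(-10*1/3) = -10*(-10/3) = 100/3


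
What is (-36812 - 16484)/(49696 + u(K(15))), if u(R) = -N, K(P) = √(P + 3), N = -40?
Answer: -6662/6217 ≈ -1.0716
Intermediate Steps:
K(P) = √(3 + P)
u(R) = 40 (u(R) = -1*(-40) = 40)
(-36812 - 16484)/(49696 + u(K(15))) = (-36812 - 16484)/(49696 + 40) = -53296/49736 = -53296*1/49736 = -6662/6217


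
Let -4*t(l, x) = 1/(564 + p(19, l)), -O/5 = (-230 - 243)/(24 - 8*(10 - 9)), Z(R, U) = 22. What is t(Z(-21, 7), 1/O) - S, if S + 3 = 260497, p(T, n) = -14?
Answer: -573086801/2200 ≈ -2.6049e+5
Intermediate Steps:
O = 2365/16 (O = -5*(-230 - 243)/(24 - 8*(10 - 9)) = -(-2365)/(24 - 8*1) = -(-2365)/(24 - 8) = -(-2365)/16 = -5*(-473/16) = 2365/16 ≈ 147.81)
S = 260494 (S = -3 + 260497 = 260494)
t(l, x) = -1/2200 (t(l, x) = -1/(4*(564 - 14)) = -¼/550 = -¼*1/550 = -1/2200)
t(Z(-21, 7), 1/O) - S = -1/2200 - 1*260494 = -1/2200 - 260494 = -573086801/2200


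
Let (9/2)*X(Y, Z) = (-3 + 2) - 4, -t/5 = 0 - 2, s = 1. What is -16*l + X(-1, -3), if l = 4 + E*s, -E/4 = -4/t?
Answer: -4082/45 ≈ -90.711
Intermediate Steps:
t = 10 (t = -5*(0 - 2) = -5*(-2) = 10)
E = 8/5 (E = -(-16)/10 = -4*(-⅖) = 8/5 ≈ 1.6000)
X(Y, Z) = -10/9 (X(Y, Z) = 2*((-3 + 2) - 4)/9 = 2*(-1 - 4)/9 = (2/9)*(-5) = -10/9)
l = 28/5 (l = 4 + (8/5)*1 = 4 + 8/5 = 28/5 ≈ 5.6000)
-16*l + X(-1, -3) = -16*28/5 - 10/9 = -448/5 - 10/9 = -4082/45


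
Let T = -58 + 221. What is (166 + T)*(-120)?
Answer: -39480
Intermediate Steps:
T = 163
(166 + T)*(-120) = (166 + 163)*(-120) = 329*(-120) = -39480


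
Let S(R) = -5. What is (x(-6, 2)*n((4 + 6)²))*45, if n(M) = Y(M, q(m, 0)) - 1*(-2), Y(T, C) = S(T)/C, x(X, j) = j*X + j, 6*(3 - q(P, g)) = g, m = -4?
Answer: -150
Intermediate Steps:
q(P, g) = 3 - g/6
x(X, j) = j + X*j (x(X, j) = X*j + j = j + X*j)
Y(T, C) = -5/C
n(M) = ⅓ (n(M) = -5/(3 - ⅙*0) - 1*(-2) = -5/(3 + 0) + 2 = -5/3 + 2 = ⅓)
(x(-6, 2)*n((4 + 6)²))*45 = ((2*(1 - 6))*(⅓))*45 = ((2*(-5))*(⅓))*45 = -10*⅓*45 = -10/3*45 = -150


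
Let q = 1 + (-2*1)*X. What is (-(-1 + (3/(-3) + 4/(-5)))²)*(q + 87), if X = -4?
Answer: -18816/25 ≈ -752.64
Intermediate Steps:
q = 9 (q = 1 - 2*1*(-4) = 1 - 2*(-4) = 1 + 8 = 9)
(-(-1 + (3/(-3) + 4/(-5)))²)*(q + 87) = (-(-1 + (3/(-3) + 4/(-5)))²)*(9 + 87) = -(-1 + (3*(-⅓) + 4*(-⅕)))²*96 = -(-1 + (-1 - ⅘))²*96 = -(-1 - 9/5)²*96 = -(-14/5)²*96 = -1*196/25*96 = -196/25*96 = -18816/25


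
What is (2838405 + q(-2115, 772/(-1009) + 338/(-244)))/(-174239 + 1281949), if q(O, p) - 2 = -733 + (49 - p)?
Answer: 349318290559/136356885580 ≈ 2.5618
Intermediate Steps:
q(O, p) = -682 - p (q(O, p) = 2 + (-733 + (49 - p)) = 2 + (-684 - p) = -682 - p)
(2838405 + q(-2115, 772/(-1009) + 338/(-244)))/(-174239 + 1281949) = (2838405 + (-682 - (772/(-1009) + 338/(-244))))/(-174239 + 1281949) = (2838405 + (-682 - (772*(-1/1009) + 338*(-1/244))))/1107710 = (2838405 + (-682 - (-772/1009 - 169/122)))*(1/1107710) = (2838405 + (-682 - 1*(-264705/123098)))*(1/1107710) = (2838405 + (-682 + 264705/123098))*(1/1107710) = (2838405 - 83688131/123098)*(1/1107710) = (349318290559/123098)*(1/1107710) = 349318290559/136356885580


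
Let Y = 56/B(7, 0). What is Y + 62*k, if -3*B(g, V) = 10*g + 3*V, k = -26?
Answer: -8072/5 ≈ -1614.4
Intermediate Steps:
B(g, V) = -V - 10*g/3 (B(g, V) = -(10*g + 3*V)/3 = -(3*V + 10*g)/3 = -V - 10*g/3)
Y = -12/5 (Y = 56/(-1*0 - 10/3*7) = 56/(0 - 70/3) = 56/(-70/3) = 56*(-3/70) = -12/5 ≈ -2.4000)
Y + 62*k = -12/5 + 62*(-26) = -12/5 - 1612 = -8072/5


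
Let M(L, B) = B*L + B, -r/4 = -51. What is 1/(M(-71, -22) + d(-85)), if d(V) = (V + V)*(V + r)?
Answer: -1/18690 ≈ -5.3505e-5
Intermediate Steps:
r = 204 (r = -4*(-51) = 204)
M(L, B) = B + B*L
d(V) = 2*V*(204 + V) (d(V) = (V + V)*(V + 204) = (2*V)*(204 + V) = 2*V*(204 + V))
1/(M(-71, -22) + d(-85)) = 1/(-22*(1 - 71) + 2*(-85)*(204 - 85)) = 1/(-22*(-70) + 2*(-85)*119) = 1/(1540 - 20230) = 1/(-18690) = -1/18690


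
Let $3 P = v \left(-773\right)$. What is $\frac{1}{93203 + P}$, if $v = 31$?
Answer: $\frac{3}{255646} \approx 1.1735 \cdot 10^{-5}$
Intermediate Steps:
$P = - \frac{23963}{3}$ ($P = \frac{31 \left(-773\right)}{3} = \frac{1}{3} \left(-23963\right) = - \frac{23963}{3} \approx -7987.7$)
$\frac{1}{93203 + P} = \frac{1}{93203 - \frac{23963}{3}} = \frac{1}{\frac{255646}{3}} = \frac{3}{255646}$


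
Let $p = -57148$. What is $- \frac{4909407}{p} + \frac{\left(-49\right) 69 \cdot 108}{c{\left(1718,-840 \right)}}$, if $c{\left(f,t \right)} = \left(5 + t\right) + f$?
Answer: $- \frac{16532471523}{50461684} \approx -327.62$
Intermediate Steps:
$c{\left(f,t \right)} = 5 + f + t$
$- \frac{4909407}{p} + \frac{\left(-49\right) 69 \cdot 108}{c{\left(1718,-840 \right)}} = - \frac{4909407}{-57148} + \frac{\left(-49\right) 69 \cdot 108}{5 + 1718 - 840} = \left(-4909407\right) \left(- \frac{1}{57148}\right) + \frac{\left(-3381\right) 108}{883} = \frac{4909407}{57148} - \frac{365148}{883} = - \frac{16532471523}{50461684}$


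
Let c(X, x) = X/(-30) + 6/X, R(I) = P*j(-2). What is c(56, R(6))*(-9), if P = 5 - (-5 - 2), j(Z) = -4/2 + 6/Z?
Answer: 2217/140 ≈ 15.836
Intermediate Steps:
j(Z) = -2 + 6/Z (j(Z) = -4*1/2 + 6/Z = -2 + 6/Z)
P = 12 (P = 5 - 1*(-7) = 5 + 7 = 12)
R(I) = -60 (R(I) = 12*(-2 + 6/(-2)) = 12*(-2 + 6*(-1/2)) = 12*(-2 - 3) = 12*(-5) = -60)
c(X, x) = 6/X - X/30 (c(X, x) = X*(-1/30) + 6/X = -X/30 + 6/X = 6/X - X/30)
c(56, R(6))*(-9) = (6/56 - 1/30*56)*(-9) = (6*(1/56) - 28/15)*(-9) = (3/28 - 28/15)*(-9) = -739/420*(-9) = 2217/140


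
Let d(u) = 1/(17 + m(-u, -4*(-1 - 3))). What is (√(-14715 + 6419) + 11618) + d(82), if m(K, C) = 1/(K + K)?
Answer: 32379530/2787 + 2*I*√2074 ≈ 11618.0 + 91.082*I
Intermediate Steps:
m(K, C) = 1/(2*K)
d(u) = 1/(17 - 1/(2*u)) (d(u) = 1/(17 + 1/(2*((-u)))) = 1/(17 + (-1/u)/2) = 1/(17 - 1/(2*u)))
(√(-14715 + 6419) + 11618) + d(82) = (√(-14715 + 6419) + 11618) + 2*82/(-1 + 34*82) = (√(-8296) + 11618) + 2*82/(-1 + 2788) = (2*I*√2074 + 11618) + 2*82/2787 = (11618 + 2*I*√2074) + 2*82*(1/2787) = (11618 + 2*I*√2074) + 164/2787 = 32379530/2787 + 2*I*√2074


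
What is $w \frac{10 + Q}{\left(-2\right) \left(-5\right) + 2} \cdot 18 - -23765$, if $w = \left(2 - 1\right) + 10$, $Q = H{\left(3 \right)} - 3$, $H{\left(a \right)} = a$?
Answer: $23930$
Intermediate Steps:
$Q = 0$ ($Q = 3 - 3 = 0$)
$w = 11$ ($w = 1 + 10 = 11$)
$w \frac{10 + Q}{\left(-2\right) \left(-5\right) + 2} \cdot 18 - -23765 = 11 \frac{10 + 0}{\left(-2\right) \left(-5\right) + 2} \cdot 18 - -23765 = 11 \frac{10}{10 + 2} \cdot 18 + 23765 = 11 \cdot \frac{10}{12} \cdot 18 + 23765 = 11 \cdot 10 \cdot \frac{1}{12} \cdot 18 + 23765 = 11 \cdot \frac{5}{6} \cdot 18 + 23765 = \frac{55}{6} \cdot 18 + 23765 = 165 + 23765 = 23930$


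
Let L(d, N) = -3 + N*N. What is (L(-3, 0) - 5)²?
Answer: 64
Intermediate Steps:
L(d, N) = -3 + N²
(L(-3, 0) - 5)² = ((-3 + 0²) - 5)² = ((-3 + 0) - 5)² = (-3 - 5)² = (-8)² = 64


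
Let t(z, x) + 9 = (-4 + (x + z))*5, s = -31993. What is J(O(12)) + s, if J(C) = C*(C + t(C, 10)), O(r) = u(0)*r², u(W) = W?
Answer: -31993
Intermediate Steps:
O(r) = 0 (O(r) = 0*r² = 0)
t(z, x) = -29 + 5*x + 5*z (t(z, x) = -9 + (-4 + (x + z))*5 = -9 + (-4 + x + z)*5 = -9 + (-20 + 5*x + 5*z) = -29 + 5*x + 5*z)
J(C) = C*(21 + 6*C) (J(C) = C*(C + (-29 + 5*10 + 5*C)) = C*(C + (-29 + 50 + 5*C)) = C*(C + (21 + 5*C)) = C*(21 + 6*C))
J(O(12)) + s = 3*0*(7 + 2*0) - 31993 = 3*0*(7 + 0) - 31993 = 3*0*7 - 31993 = 0 - 31993 = -31993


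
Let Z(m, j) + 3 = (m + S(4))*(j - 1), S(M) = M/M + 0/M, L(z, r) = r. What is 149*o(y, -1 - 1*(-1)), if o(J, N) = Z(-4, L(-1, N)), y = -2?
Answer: 0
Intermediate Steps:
S(M) = 1 (S(M) = 1 + 0 = 1)
Z(m, j) = -3 + (1 + m)*(-1 + j) (Z(m, j) = -3 + (m + 1)*(j - 1) = -3 + (1 + m)*(-1 + j))
o(J, N) = -3*N (o(J, N) = -4 + N - 1*(-4) + N*(-4) = -4 + N + 4 - 4*N = -3*N)
149*o(y, -1 - 1*(-1)) = 149*(-3*(-1 - 1*(-1))) = 149*(-3*(-1 + 1)) = 149*(-3*0) = 149*0 = 0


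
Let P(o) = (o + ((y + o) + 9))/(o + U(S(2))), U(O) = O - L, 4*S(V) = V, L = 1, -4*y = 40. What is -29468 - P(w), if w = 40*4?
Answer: -29470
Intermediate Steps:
y = -10 (y = -¼*40 = -10)
S(V) = V/4
U(O) = -1 + O (U(O) = O - 1*1 = O - 1 = -1 + O)
w = 160
P(o) = (-1 + 2*o)/(-½ + o) (P(o) = (o + ((-10 + o) + 9))/(o + (-1 + (¼)*2)) = (o + (-1 + o))/(o + (-1 + ½)) = (-1 + 2*o)/(o - ½) = (-1 + 2*o)/(-½ + o))
-29468 - P(w) = -29468 - 1*2 = -29468 - 2 = -29470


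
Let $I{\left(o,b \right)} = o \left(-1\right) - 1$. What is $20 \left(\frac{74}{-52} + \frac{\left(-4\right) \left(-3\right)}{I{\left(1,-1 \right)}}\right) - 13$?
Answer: $- \frac{2099}{13} \approx -161.46$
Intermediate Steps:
$I{\left(o,b \right)} = -1 - o$ ($I{\left(o,b \right)} = - o - 1 = -1 - o$)
$20 \left(\frac{74}{-52} + \frac{\left(-4\right) \left(-3\right)}{I{\left(1,-1 \right)}}\right) - 13 = 20 \left(\frac{74}{-52} + \frac{\left(-4\right) \left(-3\right)}{-1 - 1}\right) - 13 = 20 \left(74 \left(- \frac{1}{52}\right) + \frac{12}{-1 - 1}\right) - 13 = 20 \left(- \frac{37}{26} + \frac{12}{-2}\right) - 13 = 20 \left(- \frac{37}{26} + 12 \left(- \frac{1}{2}\right)\right) - 13 = 20 \left(- \frac{37}{26} - 6\right) - 13 = 20 \left(- \frac{193}{26}\right) - 13 = - \frac{1930}{13} - 13 = - \frac{2099}{13}$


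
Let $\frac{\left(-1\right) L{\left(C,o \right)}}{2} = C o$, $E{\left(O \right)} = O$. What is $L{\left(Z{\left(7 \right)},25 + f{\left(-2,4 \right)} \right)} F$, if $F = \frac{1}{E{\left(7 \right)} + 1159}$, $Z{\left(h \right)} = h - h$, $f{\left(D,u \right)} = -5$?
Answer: $0$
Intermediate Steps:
$Z{\left(h \right)} = 0$
$F = \frac{1}{1166}$ ($F = \frac{1}{7 + 1159} = \frac{1}{1166} \approx 0.00085763$)
$L{\left(C,o \right)} = - 2 C o$
$L{\left(Z{\left(7 \right)},25 + f{\left(-2,4 \right)} \right)} F = \left(-2\right) 0 \left(25 - 5\right) \frac{1}{1166} = \left(-2\right) 0 \cdot 20 \cdot \frac{1}{1166} = 0 \cdot \frac{1}{1166} = 0$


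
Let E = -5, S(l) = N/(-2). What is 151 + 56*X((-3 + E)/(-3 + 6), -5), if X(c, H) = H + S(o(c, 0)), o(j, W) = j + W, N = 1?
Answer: -157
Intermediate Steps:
o(j, W) = W + j
S(l) = -1/2 (S(l) = 1/(-2) = 1*(-1/2) = -1/2)
X(c, H) = -1/2 + H (X(c, H) = H - 1/2 = -1/2 + H)
151 + 56*X((-3 + E)/(-3 + 6), -5) = 151 + 56*(-1/2 - 5) = 151 + 56*(-11/2) = 151 - 308 = -157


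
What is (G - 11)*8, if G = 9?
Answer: -16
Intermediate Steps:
(G - 11)*8 = (9 - 11)*8 = -2*8 = -16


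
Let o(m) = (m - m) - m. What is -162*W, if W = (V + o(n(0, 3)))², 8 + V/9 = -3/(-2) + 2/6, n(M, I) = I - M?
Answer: -1108809/2 ≈ -5.5440e+5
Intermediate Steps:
V = -111/2 (V = -72 + 9*(-3/(-2) + 2/6) = -72 + 9*(-3*(-½) + 2*(⅙)) = -72 + 9*(3/2 + ⅓) = -72 + 9*(11/6) = -72 + 33/2 = -111/2 ≈ -55.500)
o(m) = -m (o(m) = 0 - m = -m)
W = 13689/4 (W = (-111/2 - (3 - 1*0))² = (-111/2 - (3 + 0))² = (-111/2 - 1*3)² = (-111/2 - 3)² = (-117/2)² = 13689/4 ≈ 3422.3)
-162*W = -162*13689/4 = -1108809/2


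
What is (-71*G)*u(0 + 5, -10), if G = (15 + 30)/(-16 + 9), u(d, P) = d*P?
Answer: -159750/7 ≈ -22821.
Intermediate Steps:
u(d, P) = P*d
G = -45/7 (G = 45/(-7) = 45*(-⅐) = -45/7 ≈ -6.4286)
(-71*G)*u(0 + 5, -10) = (-71*(-45/7))*(-10*(0 + 5)) = 3195*(-10*5)/7 = (3195/7)*(-50) = -159750/7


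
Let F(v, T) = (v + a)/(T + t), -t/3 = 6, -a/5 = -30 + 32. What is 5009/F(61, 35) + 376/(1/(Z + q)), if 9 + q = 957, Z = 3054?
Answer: 4519265/3 ≈ 1.5064e+6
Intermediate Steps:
q = 948 (q = -9 + 957 = 948)
a = -10 (a = -5*(-30 + 32) = -5*2 = -10)
t = -18 (t = -3*6 = -18)
F(v, T) = (-10 + v)/(-18 + T) (F(v, T) = (v - 10)/(T - 18) = (-10 + v)/(-18 + T))
5009/F(61, 35) + 376/(1/(Z + q)) = 5009/(((-10 + 61)/(-18 + 35))) + 376/(1/(3054 + 948)) = 5009/((51/17)) + 376/(1/4002) = 5009/(((1/17)*51)) + 376/(1/4002) = 5009/3 + 376*4002 = 5009*(⅓) + 1504752 = 5009/3 + 1504752 = 4519265/3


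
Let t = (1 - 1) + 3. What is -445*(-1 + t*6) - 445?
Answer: -8010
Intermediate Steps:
t = 3 (t = 0 + 3 = 3)
-445*(-1 + t*6) - 445 = -445*(-1 + 3*6) - 445 = -445*(-1 + 18) - 445 = -445*17 - 445 = -7565 - 445 = -8010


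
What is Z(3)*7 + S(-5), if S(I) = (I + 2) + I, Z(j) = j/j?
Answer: -1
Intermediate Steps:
Z(j) = 1
S(I) = 2 + 2*I (S(I) = (2 + I) + I = 2 + 2*I)
Z(3)*7 + S(-5) = 1*7 + (2 + 2*(-5)) = 7 + (2 - 10) = 7 - 8 = -1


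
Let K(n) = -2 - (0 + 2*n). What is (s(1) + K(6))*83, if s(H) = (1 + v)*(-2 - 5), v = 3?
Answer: -3486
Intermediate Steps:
s(H) = -28 (s(H) = (1 + 3)*(-2 - 5) = 4*(-7) = -28)
K(n) = -2 - 2*n
(s(1) + K(6))*83 = (-28 + (-2 - 2*6))*83 = (-28 + (-2 - 12))*83 = (-28 - 14)*83 = -42*83 = -3486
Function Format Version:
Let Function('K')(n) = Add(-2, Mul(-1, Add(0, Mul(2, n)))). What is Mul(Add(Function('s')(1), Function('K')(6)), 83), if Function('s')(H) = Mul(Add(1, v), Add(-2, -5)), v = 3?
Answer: -3486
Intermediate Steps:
Function('s')(H) = -28 (Function('s')(H) = Mul(Add(1, 3), Add(-2, -5)) = Mul(4, -7) = -28)
Function('K')(n) = Add(-2, Mul(-2, n)) (Function('K')(n) = Add(-2, Mul(-1, Mul(2, n))) = Add(-2, Mul(-2, n)))
Mul(Add(Function('s')(1), Function('K')(6)), 83) = Mul(Add(-28, Add(-2, Mul(-2, 6))), 83) = Mul(Add(-28, Add(-2, -12)), 83) = Mul(Add(-28, -14), 83) = Mul(-42, 83) = -3486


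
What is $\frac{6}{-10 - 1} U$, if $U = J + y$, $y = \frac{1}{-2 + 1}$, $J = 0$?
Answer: $\frac{6}{11} \approx 0.54545$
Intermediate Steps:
$y = -1$ ($y = \frac{1}{-1} = -1$)
$U = -1$ ($U = 0 - 1 = -1$)
$\frac{6}{-10 - 1} U = \frac{6}{-10 - 1} \left(-1\right) = \frac{6}{-11} \left(-1\right) = 6 \left(- \frac{1}{11}\right) \left(-1\right) = \left(- \frac{6}{11}\right) \left(-1\right) = \frac{6}{11}$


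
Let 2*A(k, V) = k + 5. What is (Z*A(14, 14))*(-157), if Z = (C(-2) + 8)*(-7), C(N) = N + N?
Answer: 41762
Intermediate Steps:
A(k, V) = 5/2 + k/2 (A(k, V) = (k + 5)/2 = (5 + k)/2 = 5/2 + k/2)
C(N) = 2*N
Z = -28 (Z = (2*(-2) + 8)*(-7) = (-4 + 8)*(-7) = 4*(-7) = -28)
(Z*A(14, 14))*(-157) = -28*(5/2 + (½)*14)*(-157) = -28*(5/2 + 7)*(-157) = -28*19/2*(-157) = -266*(-157) = 41762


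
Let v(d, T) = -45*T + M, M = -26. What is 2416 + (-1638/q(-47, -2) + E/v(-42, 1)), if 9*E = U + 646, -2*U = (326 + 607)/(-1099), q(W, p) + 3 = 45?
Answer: 3337127953/1404522 ≈ 2376.0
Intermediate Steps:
q(W, p) = 42 (q(W, p) = -3 + 45 = 42)
U = 933/2198 (U = -(326 + 607)/(2*(-1099)) = -933*(-1)/(2*1099) = -1/2*(-933/1099) = 933/2198 ≈ 0.42448)
v(d, T) = -26 - 45*T (v(d, T) = -45*T - 26 = -26 - 45*T)
E = 1420841/19782 (E = (933/2198 + 646)/9 = (1/9)*(1420841/2198) = 1420841/19782 ≈ 71.825)
2416 + (-1638/q(-47, -2) + E/v(-42, 1)) = 2416 + (-1638/42 + 1420841/(19782*(-26 - 45*1))) = 2416 + (-1638*1/42 + 1420841/(19782*(-26 - 45))) = 2416 + (-39 + (1420841/19782)/(-71)) = 2416 + (-39 + (1420841/19782)*(-1/71)) = 2416 + (-39 - 1420841/1404522) = 2416 - 56197199/1404522 = 3337127953/1404522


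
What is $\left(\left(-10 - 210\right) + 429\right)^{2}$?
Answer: $43681$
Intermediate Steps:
$\left(\left(-10 - 210\right) + 429\right)^{2} = \left(-220 + 429\right)^{2} = 209^{2} = 43681$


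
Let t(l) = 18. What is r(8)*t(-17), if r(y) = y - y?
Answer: 0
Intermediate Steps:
r(y) = 0
r(8)*t(-17) = 0*18 = 0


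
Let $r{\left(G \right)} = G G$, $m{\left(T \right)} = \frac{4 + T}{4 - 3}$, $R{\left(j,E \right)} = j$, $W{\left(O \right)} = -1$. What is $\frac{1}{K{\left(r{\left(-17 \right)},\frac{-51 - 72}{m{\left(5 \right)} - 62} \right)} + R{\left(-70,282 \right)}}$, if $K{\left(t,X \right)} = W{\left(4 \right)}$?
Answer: $- \frac{1}{71} \approx -0.014085$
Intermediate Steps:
$m{\left(T \right)} = 4 + T$ ($m{\left(T \right)} = \frac{4 + T}{1} = \left(4 + T\right) 1 = 4 + T$)
$r{\left(G \right)} = G^{2}$
$K{\left(t,X \right)} = -1$
$\frac{1}{K{\left(r{\left(-17 \right)},\frac{-51 - 72}{m{\left(5 \right)} - 62} \right)} + R{\left(-70,282 \right)}} = \frac{1}{-1 - 70} = \frac{1}{-71} = - \frac{1}{71}$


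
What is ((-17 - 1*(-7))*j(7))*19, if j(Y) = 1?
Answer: -190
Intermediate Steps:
((-17 - 1*(-7))*j(7))*19 = ((-17 - 1*(-7))*1)*19 = ((-17 + 7)*1)*19 = -10*1*19 = -10*19 = -190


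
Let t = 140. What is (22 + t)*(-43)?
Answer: -6966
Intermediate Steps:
(22 + t)*(-43) = (22 + 140)*(-43) = 162*(-43) = -6966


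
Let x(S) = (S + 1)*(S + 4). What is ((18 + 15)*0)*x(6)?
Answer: 0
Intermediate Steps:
x(S) = (1 + S)*(4 + S)
((18 + 15)*0)*x(6) = ((18 + 15)*0)*(4 + 6² + 5*6) = (33*0)*(4 + 36 + 30) = 0*70 = 0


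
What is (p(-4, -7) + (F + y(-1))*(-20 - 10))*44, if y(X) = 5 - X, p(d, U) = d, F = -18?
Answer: 15664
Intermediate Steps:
(p(-4, -7) + (F + y(-1))*(-20 - 10))*44 = (-4 + (-18 + (5 - 1*(-1)))*(-20 - 10))*44 = (-4 + (-18 + (5 + 1))*(-30))*44 = (-4 + (-18 + 6)*(-30))*44 = (-4 - 12*(-30))*44 = (-4 + 360)*44 = 356*44 = 15664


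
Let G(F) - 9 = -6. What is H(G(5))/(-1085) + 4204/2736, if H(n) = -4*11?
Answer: 1170431/742140 ≈ 1.5771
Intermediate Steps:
G(F) = 3 (G(F) = 9 - 6 = 3)
H(n) = -44
H(G(5))/(-1085) + 4204/2736 = -44/(-1085) + 4204/2736 = -44*(-1/1085) + 4204*(1/2736) = 44/1085 + 1051/684 = 1170431/742140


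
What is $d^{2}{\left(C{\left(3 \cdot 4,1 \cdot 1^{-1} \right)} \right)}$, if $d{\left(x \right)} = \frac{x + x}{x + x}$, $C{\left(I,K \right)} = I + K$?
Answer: $1$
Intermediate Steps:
$d{\left(x \right)} = 1$ ($d{\left(x \right)} = \frac{2 x}{2 x} = 2 x \frac{1}{2 x} = 1$)
$d^{2}{\left(C{\left(3 \cdot 4,1 \cdot 1^{-1} \right)} \right)} = 1^{2} = 1$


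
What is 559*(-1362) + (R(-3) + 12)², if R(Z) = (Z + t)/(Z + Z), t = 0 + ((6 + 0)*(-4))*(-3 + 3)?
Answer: -3044807/4 ≈ -7.6120e+5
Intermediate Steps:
t = 0 (t = 0 + (6*(-4))*0 = 0 - 24*0 = 0 + 0 = 0)
R(Z) = ½ (R(Z) = (Z + 0)/(Z + Z) = Z/((2*Z)) = Z*(1/(2*Z)) = ½)
559*(-1362) + (R(-3) + 12)² = 559*(-1362) + (½ + 12)² = -761358 + (25/2)² = -761358 + 625/4 = -3044807/4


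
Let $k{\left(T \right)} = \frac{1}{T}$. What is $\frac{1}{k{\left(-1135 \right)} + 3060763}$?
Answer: $\frac{1135}{3473966004} \approx 3.2672 \cdot 10^{-7}$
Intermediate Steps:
$\frac{1}{k{\left(-1135 \right)} + 3060763} = \frac{1}{\frac{1}{-1135} + 3060763} = \frac{1}{- \frac{1}{1135} + 3060763} = \frac{1}{\frac{3473966004}{1135}} = \frac{1135}{3473966004}$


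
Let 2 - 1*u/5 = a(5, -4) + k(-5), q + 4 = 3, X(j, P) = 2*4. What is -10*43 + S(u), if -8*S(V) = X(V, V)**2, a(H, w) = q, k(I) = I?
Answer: -438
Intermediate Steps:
X(j, P) = 8
q = -1 (q = -4 + 3 = -1)
a(H, w) = -1
u = 40 (u = 10 - 5*(-1 - 5) = 10 - 5*(-6) = 10 + 30 = 40)
S(V) = -8 (S(V) = -1/8*8**2 = -1/8*64 = -8)
-10*43 + S(u) = -10*43 - 8 = -430 - 8 = -438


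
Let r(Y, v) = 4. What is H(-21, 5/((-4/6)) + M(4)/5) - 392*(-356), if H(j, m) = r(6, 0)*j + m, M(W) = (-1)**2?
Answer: 1394607/10 ≈ 1.3946e+5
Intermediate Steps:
M(W) = 1
H(j, m) = m + 4*j (H(j, m) = 4*j + m = m + 4*j)
H(-21, 5/((-4/6)) + M(4)/5) - 392*(-356) = ((5/((-4/6)) + 1/5) + 4*(-21)) - 392*(-356) = ((5/((-4*1/6)) + 1*(1/5)) - 84) + 139552 = ((5/(-2/3) + 1/5) - 84) + 139552 = ((5*(-3/2) + 1/5) - 84) + 139552 = ((-15/2 + 1/5) - 84) + 139552 = (-73/10 - 84) + 139552 = -913/10 + 139552 = 1394607/10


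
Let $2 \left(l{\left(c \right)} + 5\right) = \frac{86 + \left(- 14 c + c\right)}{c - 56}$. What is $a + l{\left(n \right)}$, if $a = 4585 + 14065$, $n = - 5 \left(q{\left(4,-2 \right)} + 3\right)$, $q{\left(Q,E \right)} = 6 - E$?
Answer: $\frac{1379463}{74} \approx 18641.0$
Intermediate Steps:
$n = -55$ ($n = - 5 \left(\left(6 - -2\right) + 3\right) = - 5 \left(\left(6 + 2\right) + 3\right) = - 5 \left(8 + 3\right) = \left(-5\right) 11 = -55$)
$a = 18650$
$l{\left(c \right)} = -5 + \frac{86 - 13 c}{2 \left(-56 + c\right)}$ ($l{\left(c \right)} = -5 + \frac{\left(86 + \left(- 14 c + c\right)\right) \frac{1}{c - 56}}{2} = -5 + \frac{\left(86 - 13 c\right) \frac{1}{-56 + c}}{2} = -5 + \frac{\frac{1}{-56 + c} \left(86 - 13 c\right)}{2} = -5 + \frac{86 - 13 c}{2 \left(-56 + c\right)}$)
$a + l{\left(n \right)} = 18650 + \frac{646 - -1265}{2 \left(-56 - 55\right)} = 18650 + \frac{646 + 1265}{2 \left(-111\right)} = 18650 + \frac{1}{2} \left(- \frac{1}{111}\right) 1911 = 18650 - \frac{637}{74} = \frac{1379463}{74}$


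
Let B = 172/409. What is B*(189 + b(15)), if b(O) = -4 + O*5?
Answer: 44720/409 ≈ 109.34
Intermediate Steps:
b(O) = -4 + 5*O
B = 172/409 (B = 172*(1/409) = 172/409 ≈ 0.42054)
B*(189 + b(15)) = 172*(189 + (-4 + 5*15))/409 = 172*(189 + (-4 + 75))/409 = 172*(189 + 71)/409 = (172/409)*260 = 44720/409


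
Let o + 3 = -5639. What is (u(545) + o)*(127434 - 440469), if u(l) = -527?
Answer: 1931112915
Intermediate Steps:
o = -5642 (o = -3 - 5639 = -5642)
(u(545) + o)*(127434 - 440469) = (-527 - 5642)*(127434 - 440469) = -6169*(-313035) = 1931112915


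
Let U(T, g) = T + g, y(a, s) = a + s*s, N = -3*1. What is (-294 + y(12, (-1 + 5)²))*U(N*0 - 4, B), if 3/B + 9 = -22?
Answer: 3302/31 ≈ 106.52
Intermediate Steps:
B = -3/31 (B = 3/(-9 - 22) = 3/(-31) = 3*(-1/31) = -3/31 ≈ -0.096774)
N = -3
y(a, s) = a + s²
(-294 + y(12, (-1 + 5)²))*U(N*0 - 4, B) = (-294 + (12 + ((-1 + 5)²)²))*((-3*0 - 4) - 3/31) = (-294 + (12 + (4²)²))*((0 - 4) - 3/31) = (-294 + (12 + 16²))*(-4 - 3/31) = (-294 + (12 + 256))*(-127/31) = (-294 + 268)*(-127/31) = -26*(-127/31) = 3302/31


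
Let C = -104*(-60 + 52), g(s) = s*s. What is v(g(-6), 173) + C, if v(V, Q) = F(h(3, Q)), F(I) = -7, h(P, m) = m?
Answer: 825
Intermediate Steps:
g(s) = s²
C = 832 (C = -104*(-8) = 832)
v(V, Q) = -7
v(g(-6), 173) + C = -7 + 832 = 825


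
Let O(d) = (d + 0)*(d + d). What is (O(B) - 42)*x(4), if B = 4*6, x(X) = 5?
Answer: 5550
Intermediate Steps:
B = 24
O(d) = 2*d² (O(d) = d*(2*d) = 2*d²)
(O(B) - 42)*x(4) = (2*24² - 42)*5 = (2*576 - 42)*5 = (1152 - 42)*5 = 1110*5 = 5550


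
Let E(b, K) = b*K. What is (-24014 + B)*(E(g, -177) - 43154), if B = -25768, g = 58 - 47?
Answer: 2245217982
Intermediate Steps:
g = 11
E(b, K) = K*b
(-24014 + B)*(E(g, -177) - 43154) = (-24014 - 25768)*(-177*11 - 43154) = -49782*(-1947 - 43154) = -49782*(-45101) = 2245217982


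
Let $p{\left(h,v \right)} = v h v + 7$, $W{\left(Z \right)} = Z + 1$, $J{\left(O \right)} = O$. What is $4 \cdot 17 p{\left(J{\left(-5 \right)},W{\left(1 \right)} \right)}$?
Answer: $-884$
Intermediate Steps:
$W{\left(Z \right)} = 1 + Z$
$p{\left(h,v \right)} = 7 + h v^{2}$ ($p{\left(h,v \right)} = h v v + 7 = h v^{2} + 7 = 7 + h v^{2}$)
$4 \cdot 17 p{\left(J{\left(-5 \right)},W{\left(1 \right)} \right)} = 4 \cdot 17 \left(7 - 5 \left(1 + 1\right)^{2}\right) = 68 \left(7 - 5 \cdot 2^{2}\right) = 68 \left(7 - 20\right) = 68 \left(-13\right) = -884$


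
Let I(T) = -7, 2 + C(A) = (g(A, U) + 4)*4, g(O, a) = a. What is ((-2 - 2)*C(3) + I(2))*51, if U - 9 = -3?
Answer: -8109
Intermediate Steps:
U = 6 (U = 9 - 3 = 6)
C(A) = 38 (C(A) = -2 + (6 + 4)*4 = -2 + 10*4 = -2 + 40 = 38)
((-2 - 2)*C(3) + I(2))*51 = ((-2 - 2)*38 - 7)*51 = (-4*38 - 7)*51 = (-152 - 7)*51 = -159*51 = -8109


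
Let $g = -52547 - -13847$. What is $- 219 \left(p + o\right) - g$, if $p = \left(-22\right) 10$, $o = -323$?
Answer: $157617$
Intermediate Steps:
$p = -220$
$g = -38700$ ($g = -52547 + 13847 = -38700$)
$- 219 \left(p + o\right) - g = - 219 \left(-220 - 323\right) - -38700 = \left(-219\right) \left(-543\right) + 38700 = 118917 + 38700 = 157617$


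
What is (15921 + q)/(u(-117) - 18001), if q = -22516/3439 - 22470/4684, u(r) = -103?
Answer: -128138561461/145812114352 ≈ -0.87879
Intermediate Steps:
q = -91369637/8054138 (q = -22516*1/3439 - 22470*1/4684 = -22516/3439 - 11235/2342 = -91369637/8054138 ≈ -11.344)
(15921 + q)/(u(-117) - 18001) = (15921 - 91369637/8054138)/(-103 - 18001) = (128138561461/8054138)/(-18104) = (128138561461/8054138)*(-1/18104) = -128138561461/145812114352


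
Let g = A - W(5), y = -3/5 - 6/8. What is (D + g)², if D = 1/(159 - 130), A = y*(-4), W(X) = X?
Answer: 3969/21025 ≈ 0.18878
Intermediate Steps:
y = -27/20 (y = -3*⅕ - 6*⅛ = -⅗ - ¾ = -27/20 ≈ -1.3500)
A = 27/5 (A = -27/20*(-4) = 27/5 ≈ 5.4000)
g = ⅖ (g = 27/5 - 1*5 = 27/5 - 5 = ⅖ ≈ 0.40000)
D = 1/29 ≈ 0.034483
(D + g)² = (1/29 + ⅖)² = (63/145)² = 3969/21025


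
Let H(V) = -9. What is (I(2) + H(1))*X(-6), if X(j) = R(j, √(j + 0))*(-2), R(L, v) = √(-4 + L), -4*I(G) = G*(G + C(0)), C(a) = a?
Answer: 20*I*√10 ≈ 63.246*I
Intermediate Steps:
I(G) = -G²/4 (I(G) = -G*(G + 0)/4 = -G*G/4 = -G²/4)
X(j) = -2*√(-4 + j) (X(j) = √(-4 + j)*(-2) = -2*√(-4 + j))
(I(2) + H(1))*X(-6) = (-¼*2² - 9)*(-2*√(-4 - 6)) = (-¼*4 - 9)*(-2*I*√10) = (-1 - 9)*(-2*I*√10) = -(-20)*I*√10 = 20*I*√10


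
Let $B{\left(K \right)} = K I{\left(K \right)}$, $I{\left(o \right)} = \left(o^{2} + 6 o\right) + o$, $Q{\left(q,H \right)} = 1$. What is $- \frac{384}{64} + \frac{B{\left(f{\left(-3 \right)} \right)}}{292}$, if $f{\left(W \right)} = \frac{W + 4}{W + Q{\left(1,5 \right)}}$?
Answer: $- \frac{14003}{2336} \approx -5.9944$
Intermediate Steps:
$f{\left(W \right)} = \frac{4 + W}{1 + W}$ ($f{\left(W \right)} = \frac{W + 4}{W + 1} = \frac{4 + W}{1 + W}$)
$I{\left(o \right)} = o^{2} + 7 o$
$B{\left(K \right)} = K^{2} \left(7 + K\right)$ ($B{\left(K \right)} = K K \left(7 + K\right) = K^{2} \left(7 + K\right)$)
$- \frac{384}{64} + \frac{B{\left(f{\left(-3 \right)} \right)}}{292} = - \frac{384}{64} + \frac{\left(\frac{4 - 3}{1 - 3}\right)^{2} \left(7 + \frac{4 - 3}{1 - 3}\right)}{292} = \left(-384\right) \frac{1}{64} + \left(\frac{1}{-2} \cdot 1\right)^{2} \left(7 + \frac{1}{-2} \cdot 1\right) \frac{1}{292} = -6 + \left(\left(- \frac{1}{2}\right) 1\right)^{2} \left(7 - \frac{1}{2}\right) \frac{1}{292} = -6 + \left(- \frac{1}{2}\right)^{2} \left(7 - \frac{1}{2}\right) \frac{1}{292} = -6 + \frac{1}{4} \cdot \frac{13}{2} \cdot \frac{1}{292} = -6 + \frac{13}{8} \cdot \frac{1}{292} = -6 + \frac{13}{2336} = - \frac{14003}{2336}$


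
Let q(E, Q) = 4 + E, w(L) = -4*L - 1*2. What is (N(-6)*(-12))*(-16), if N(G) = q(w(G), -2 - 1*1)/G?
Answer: -832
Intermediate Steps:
w(L) = -2 - 4*L (w(L) = -4*L - 2 = -2 - 4*L)
N(G) = (2 - 4*G)/G (N(G) = (4 + (-2 - 4*G))/G = (2 - 4*G)/G)
(N(-6)*(-12))*(-16) = ((-4 + 2/(-6))*(-12))*(-16) = ((-4 + 2*(-⅙))*(-12))*(-16) = ((-4 - ⅓)*(-12))*(-16) = -13/3*(-12)*(-16) = 52*(-16) = -832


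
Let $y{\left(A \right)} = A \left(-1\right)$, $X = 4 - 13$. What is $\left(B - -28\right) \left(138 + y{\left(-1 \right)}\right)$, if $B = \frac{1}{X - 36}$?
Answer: $\frac{175001}{45} \approx 3888.9$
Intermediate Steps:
$X = -9$
$B = - \frac{1}{45}$ ($B = \frac{1}{-9 - 36} = \frac{1}{-45} = - \frac{1}{45} \approx -0.022222$)
$y{\left(A \right)} = - A$
$\left(B - -28\right) \left(138 + y{\left(-1 \right)}\right) = \left(- \frac{1}{45} - -28\right) \left(138 - -1\right) = \left(- \frac{1}{45} + 28\right) \left(138 + 1\right) = \frac{1259}{45} \cdot 139 = \frac{175001}{45}$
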